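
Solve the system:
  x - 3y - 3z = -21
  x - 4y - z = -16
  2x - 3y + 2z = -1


Using Cramer's rule. Expand each determinant along the first row.
D  = 1*[(-4)*2 - (-1)*(-3)] - (-3)*[1*2 - (-1)*2] + (-3)*[1*(-3) - (-4)*2]
  = 1*(-11) - (-3)*(4) + (-3)*(5) = -14
Dx = (-21)*[(-4)*2 - (-1)*(-3)] - (-3)*[(-16)*2 - (-1)*(-1)] + (-3)*[(-16)*(-3) - (-4)*(-1)]
  = (-21)*(-11) - (-3)*(-33) + (-3)*(44) = 0
Dy = 1*[(-16)*2 - (-1)*(-1)] - (-21)*[1*2 - (-1)*2] + (-3)*[1*(-1) - (-16)*2]
  = 1*(-33) - (-21)*(4) + (-3)*(31) = -42
Dz = 1*[(-4)*(-1) - (-16)*(-3)] - (-3)*[1*(-1) - (-16)*2] + (-21)*[1*(-3) - (-4)*2]
  = 1*(-44) - (-3)*(31) + (-21)*(5) = -56
x = Dx/D = 0/-14 = 0, y = Dy/D = -42/-14 = 3, z = Dz/D = -56/-14 = 4
Check eq1: (1)(0) + (-3)(3) + (-3)(4) = -21 = -21 ✓
Check eq2: (1)(0) + (-4)(3) + (-1)(4) = -16 = -16 ✓
Check eq3: (2)(0) + (-3)(3) + (2)(4) = -1 = -1 ✓

x = 0, y = 3, z = 4


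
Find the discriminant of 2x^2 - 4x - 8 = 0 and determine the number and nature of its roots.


For ax^2 + bx + c = 0, discriminant D = b^2 - 4ac
Here a = 2, b = -4, c = -8
D = (-4)^2 - 4(2)(-8) = 16 + 64 = 80

D = 80 > 0 but not a perfect square
The equation has 2 distinct real irrational roots.

Discriminant = 80, 2 distinct real irrational roots


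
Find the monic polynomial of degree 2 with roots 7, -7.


A monic polynomial with roots 7, -7 is:
p(x) = (x - 7)(x + 7)
After multiplying by (x - 7): x - 7
After multiplying by (x + 7): x^2 - 49

x^2 - 49


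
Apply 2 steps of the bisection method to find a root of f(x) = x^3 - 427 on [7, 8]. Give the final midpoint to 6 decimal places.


f(x) = x^3 - 427
f(7) = -84 < 0
f(8) = 85 > 0

Step 1: midpoint = (7.000000 + 8.000000)/2 = 7.500000
  f(7.500000) = -5.125000
  f(mid) < 0, so root is in [7.500000, 8.000000]

Step 2: midpoint = (7.500000 + 8.000000)/2 = 7.750000
  f(7.750000) = 38.484375
  f(mid) > 0, so root is in [7.500000, 7.750000]

midpoint = 7.750000


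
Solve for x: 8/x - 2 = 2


Subtract -2 from both sides: 8/x = 4
Multiply both sides by x: 8 = 4 * x
Divide by 4: x = 2

x = 2


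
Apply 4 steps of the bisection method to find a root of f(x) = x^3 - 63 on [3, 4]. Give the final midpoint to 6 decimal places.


f(x) = x^3 - 63
f(3) = -36 < 0
f(4) = 1 > 0

Step 1: midpoint = (3.000000 + 4.000000)/2 = 3.500000
  f(3.500000) = -20.125000
  f(mid) < 0, so root is in [3.500000, 4.000000]

Step 2: midpoint = (3.500000 + 4.000000)/2 = 3.750000
  f(3.750000) = -10.265625
  f(mid) < 0, so root is in [3.750000, 4.000000]

Step 3: midpoint = (3.750000 + 4.000000)/2 = 3.875000
  f(3.875000) = -4.814453
  f(mid) < 0, so root is in [3.875000, 4.000000]

Step 4: midpoint = (3.875000 + 4.000000)/2 = 3.937500
  f(3.937500) = -1.953369
  f(mid) < 0, so root is in [3.937500, 4.000000]

midpoint = 3.937500


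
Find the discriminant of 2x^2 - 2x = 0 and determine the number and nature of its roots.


For ax^2 + bx + c = 0, discriminant D = b^2 - 4ac
Here a = 2, b = -2, c = 0
D = (-2)^2 - 4(2)(0) = 4 - 0 = 4

D = 4 > 0 and is a perfect square (sqrt = 2)
The equation has 2 distinct real rational roots.

Discriminant = 4, 2 distinct real rational roots


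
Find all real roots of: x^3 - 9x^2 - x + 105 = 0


Let p(x) = x^3 - 9x^2 - x + 105. By the rational root theorem (leading coefficient 1), any rational root is an integer divisor of 105: try ±1, ±2, ... in turn.
Test x = 1: value = 96 ≠ 0.
Test x = -1: value = 96 ≠ 0.
Test x = 3: value = 48 ≠ 0.
Test x = -3: value = 0 ✓, so (x + 3) is a factor.
Synthetic division by (x + 3): bring down 1; 1(-3) - 9 = -12; (-12)(-3) - 1 = 35; 35(-3) + 105 = 0 → quotient x^2 - 12x + 35, remainder 0.
Solve the quadratic x^2 - 12x + 35 = 0: discriminant = (-12)^2 - 4(1)(35) = 144 - 140 = 4.
sqrt(4) = 2, so x = (12 ± 2)/2: x = 7 or x = 5.

x = -3, x = 5, x = 7


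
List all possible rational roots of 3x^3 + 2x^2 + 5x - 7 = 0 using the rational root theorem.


Rational root theorem: possible roots are ±p/q where:
  p divides the constant term (-7): p ∈ {1, 7}
  q divides the leading coefficient (3): q ∈ {1, 3}

All possible rational roots: -7, -7/3, -1, -1/3, 1/3, 1, 7/3, 7

-7, -7/3, -1, -1/3, 1/3, 1, 7/3, 7


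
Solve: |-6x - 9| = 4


An absolute value equation |expr| = 4 gives two cases:
Case 1: -6x - 9 = 4
  -6x = 13, so x = -13/6
Case 2: -6x - 9 = -4
  -6x = 5, so x = -5/6

x = -13/6, x = -5/6


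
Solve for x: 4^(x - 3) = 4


Express both sides with the same base.
4 = 4^1
Since the bases match, equate exponents: x - 3 = 1
So x = 1 - (-3) = 4

x = 4


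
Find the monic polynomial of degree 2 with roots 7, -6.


A monic polynomial with roots 7, -6 is:
p(x) = (x - 7)(x + 6)
After multiplying by (x - 7): x - 7
After multiplying by (x + 6): x^2 - x - 42

x^2 - x - 42


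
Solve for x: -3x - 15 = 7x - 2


Starting with: -3x - 15 = 7x - 2
Move all x terms to left: (-3 - 7)x = -2 + 15
Simplify: -10x = 13
Divide both sides by -10: x = -13/10

x = -13/10


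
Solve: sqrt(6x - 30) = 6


Square both sides: 6x - 30 = 6^2 = 36
6x = 36 + 30 = 66
x = 11
Check: sqrt(6*11 - 30) = sqrt(36) = 6 ✓

x = 11


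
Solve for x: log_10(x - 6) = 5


Convert to exponential form: x - 6 = 10^5 = 100000
x = 100000 + 6 = 100006
Check: log_10(100006 - 6) = log_10(100000) = log_10(100000) = 5 ✓

x = 100006


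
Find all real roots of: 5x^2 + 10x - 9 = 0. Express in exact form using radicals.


Using the quadratic formula: x = (-b ± sqrt(b^2 - 4ac)) / (2a)
Here a = 5, b = 10, c = -9
Discriminant = b^2 - 4ac = 10^2 - 4(5)(-9) = 100 + 180 = 280
Since discriminant = 280 > 0, there are two real roots.
x = (-10 ± 2*sqrt(70)) / 10
Simplifying: x = (-5 ± sqrt(70)) / 5
Numerically: x ≈ 0.6733 or x ≈ -2.6733

x = (-5 + sqrt(70)) / 5 or x = (-5 - sqrt(70)) / 5


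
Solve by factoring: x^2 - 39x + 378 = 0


We need two numbers that multiply to 378 and add to -39.
Those numbers are -21 and -18 (since (-21) * (-18) = 378 and (-21) + (-18) = -39).
So x^2 - 39x + 378 = (x - 21)(x - 18) = 0
Setting each factor to zero: x = 21 or x = 18

x = 18, x = 21


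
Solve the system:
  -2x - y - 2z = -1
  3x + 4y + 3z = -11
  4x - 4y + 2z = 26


Using Cramer's rule. Expand each determinant along the first row.
D  = (-2)*[4*2 - 3*(-4)] - (-1)*[3*2 - 3*4] + (-2)*[3*(-4) - 4*4]
  = (-2)*(20) - (-1)*(-6) + (-2)*(-28) = 10
Dx = (-1)*[4*2 - 3*(-4)] - (-1)*[(-11)*2 - 3*26] + (-2)*[(-11)*(-4) - 4*26]
  = (-1)*(20) - (-1)*(-100) + (-2)*(-60) = 0
Dy = (-2)*[(-11)*2 - 3*26] - (-1)*[3*2 - 3*4] + (-2)*[3*26 - (-11)*4]
  = (-2)*(-100) - (-1)*(-6) + (-2)*(122) = -50
Dz = (-2)*[4*26 - (-11)*(-4)] - (-1)*[3*26 - (-11)*4] + (-1)*[3*(-4) - 4*4]
  = (-2)*(60) - (-1)*(122) + (-1)*(-28) = 30
x = Dx/D = 0/10 = 0, y = Dy/D = -50/10 = -5, z = Dz/D = 30/10 = 3
Check eq1: (-2)(0) + (-1)(-5) + (-2)(3) = -1 = -1 ✓
Check eq2: (3)(0) + (4)(-5) + (3)(3) = -11 = -11 ✓
Check eq3: (4)(0) + (-4)(-5) + (2)(3) = 26 = 26 ✓

x = 0, y = -5, z = 3


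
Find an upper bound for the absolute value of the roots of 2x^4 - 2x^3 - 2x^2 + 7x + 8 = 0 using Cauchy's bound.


Cauchy's bound: all roots r satisfy |r| <= 1 + max(|a_i/a_n|) for i = 0,...,n-1
where a_n is the leading coefficient.

Coefficients: [2, -2, -2, 7, 8]
Leading coefficient a_n = 2
Ratios |a_i/a_n|: 1, 1, 7/2, 4
Maximum ratio: 4
Cauchy's bound: |r| <= 1 + 4 = 5

Upper bound = 5


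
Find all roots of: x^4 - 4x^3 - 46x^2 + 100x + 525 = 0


Let p(x) = x^4 - 4x^3 - 46x^2 + 100x + 525. By the rational root theorem (leading coefficient 1), any rational root is an integer divisor of 525: try ±1, ±2, ... in turn.
Test x = 1: value = 576 ≠ 0.
Test x = -1: value = 384 ≠ 0.
Test x = 3: value = 384 ≠ 0.
Test x = -3: value = 0 ✓, so (x + 3) is a factor.
Synthetic division by (x + 3): bring down 1; 1(-3) - 4 = -7; (-7)(-3) - 46 = -25; (-25)(-3) + 100 = 175; 175(-3) + 525 = 0 → quotient x^3 - 7x^2 - 25x + 175, remainder 0.
Continue with the quotient x^3 - 7x^2 - 25x + 175 (candidates must divide 175).
Test x = 5: value = 0 ✓, so (x - 5) is a factor.
Synthetic division by (x - 5): bring down 1; 1(5) - 7 = -2; (-2)(5) - 25 = -35; (-35)(5) + 175 = 0 → quotient x^2 - 2x - 35, remainder 0.
Solve the quadratic x^2 - 2x - 35 = 0: discriminant = (-2)^2 - 4(1)(-35) = 4 + 140 = 144.
sqrt(144) = 12, so x = (2 ± 12)/2: x = 7 or x = -5.
Collecting all roots found:

x = -5, x = -3, x = 5, x = 7


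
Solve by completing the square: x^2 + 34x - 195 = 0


Start: x^2 + 34x - 195 = 0
Move constant: x^2 + 34x = 195
Half of 34 is 17, squared is 289
Add 289 to both sides: x^2 + 34x + 289 = 484
(x + 17)^2 = 484
x + 17 = ±22
x = -17 + 22 = 5 or x = -17 - 22 = -39

x = -39, x = 5


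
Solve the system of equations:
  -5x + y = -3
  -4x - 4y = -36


Using Cramer's rule:
Determinant D = (-5)(-4) - (-4)(1) = 20 + 4 = 24
Dx = (-3)(-4) - (-36)(1) = 12 + 36 = 48
Dy = (-5)(-36) - (-4)(-3) = 180 - 12 = 168
x = Dx/D = 48/24 = 2
y = Dy/D = 168/24 = 7

x = 2, y = 7


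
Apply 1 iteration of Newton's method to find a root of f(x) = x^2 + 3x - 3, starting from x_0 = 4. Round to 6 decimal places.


Newton's method: x_(n+1) = x_n - f(x_n)/f'(x_n)
f(x) = x^2 + 3x - 3
f'(x) = 2x + 3

Iteration 1:
  f(4.000000) = 25.000000
  f'(4.000000) = 11.000000
  x_1 = 4.000000 - (25.000000)/(11.000000) = 1.727273

x_1 = 1.727273


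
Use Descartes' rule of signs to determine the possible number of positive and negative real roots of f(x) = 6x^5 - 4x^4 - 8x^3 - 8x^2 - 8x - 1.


Descartes' rule of signs:

For positive roots, count sign changes in f(x) = 6x^5 - 4x^4 - 8x^3 - 8x^2 - 8x - 1:
Signs of coefficients: +, -, -, -, -, -
Number of sign changes: 1
Possible positive real roots: 1

For negative roots, examine f(-x) = -6x^5 - 4x^4 + 8x^3 - 8x^2 + 8x - 1:
Signs of coefficients: -, -, +, -, +, -
Number of sign changes: 4
Possible negative real roots: 4, 2, 0

Positive roots: 1; Negative roots: 4 or 2 or 0


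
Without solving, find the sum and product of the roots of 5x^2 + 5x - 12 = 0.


By Vieta's formulas for ax^2 + bx + c = 0:
  Sum of roots = -b/a
  Product of roots = c/a

Here a = 5, b = 5, c = -12
Sum = -(5)/5 = -1
Product = -12/5 = -12/5

Sum = -1, Product = -12/5


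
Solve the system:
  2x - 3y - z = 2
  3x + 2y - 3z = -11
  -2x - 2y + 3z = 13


Using Cramer's rule. Expand each determinant along the first row.
D  = 2*[2*3 - (-3)*(-2)] - (-3)*[3*3 - (-3)*(-2)] + (-1)*[3*(-2) - 2*(-2)]
  = 2*(0) - (-3)*(3) + (-1)*(-2) = 11
Dx = 2*[2*3 - (-3)*(-2)] - (-3)*[(-11)*3 - (-3)*13] + (-1)*[(-11)*(-2) - 2*13]
  = 2*(0) - (-3)*(6) + (-1)*(-4) = 22
Dy = 2*[(-11)*3 - (-3)*13] - 2*[3*3 - (-3)*(-2)] + (-1)*[3*13 - (-11)*(-2)]
  = 2*(6) - 2*(3) + (-1)*(17) = -11
Dz = 2*[2*13 - (-11)*(-2)] - (-3)*[3*13 - (-11)*(-2)] + 2*[3*(-2) - 2*(-2)]
  = 2*(4) - (-3)*(17) + 2*(-2) = 55
x = Dx/D = 22/11 = 2, y = Dy/D = -11/11 = -1, z = Dz/D = 55/11 = 5
Check eq1: (2)(2) + (-3)(-1) + (-1)(5) = 2 = 2 ✓
Check eq2: (3)(2) + (2)(-1) + (-3)(5) = -11 = -11 ✓
Check eq3: (-2)(2) + (-2)(-1) + (3)(5) = 13 = 13 ✓

x = 2, y = -1, z = 5


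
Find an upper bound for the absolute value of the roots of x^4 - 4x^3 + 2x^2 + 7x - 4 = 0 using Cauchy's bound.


Cauchy's bound: all roots r satisfy |r| <= 1 + max(|a_i/a_n|) for i = 0,...,n-1
where a_n is the leading coefficient.

Coefficients: [1, -4, 2, 7, -4]
Leading coefficient a_n = 1
Ratios |a_i/a_n|: 4, 2, 7, 4
Maximum ratio: 7
Cauchy's bound: |r| <= 1 + 7 = 8

Upper bound = 8


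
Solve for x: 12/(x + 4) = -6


Multiply both sides by (x + 4): 12 = -6(x + 4)
Distribute: 12 = -6x - 24
-6x = 12 + 24 = 36
x = -6

x = -6


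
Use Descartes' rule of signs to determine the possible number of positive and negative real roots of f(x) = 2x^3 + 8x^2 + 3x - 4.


Descartes' rule of signs:

For positive roots, count sign changes in f(x) = 2x^3 + 8x^2 + 3x - 4:
Signs of coefficients: +, +, +, -
Number of sign changes: 1
Possible positive real roots: 1

For negative roots, examine f(-x) = -2x^3 + 8x^2 - 3x - 4:
Signs of coefficients: -, +, -, -
Number of sign changes: 2
Possible negative real roots: 2, 0

Positive roots: 1; Negative roots: 2 or 0


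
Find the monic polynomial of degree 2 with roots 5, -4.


A monic polynomial with roots 5, -4 is:
p(x) = (x - 5)(x + 4)
After multiplying by (x - 5): x - 5
After multiplying by (x + 4): x^2 - x - 20

x^2 - x - 20


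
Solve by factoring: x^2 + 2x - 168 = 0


We need two numbers that multiply to -168 and add to 2.
Those numbers are 14 and -12 (since 14 * (-12) = -168 and 14 + (-12) = 2).
So x^2 + 2x - 168 = (x + 14)(x - 12) = 0
Setting each factor to zero: x = -14 or x = 12

x = -14, x = 12


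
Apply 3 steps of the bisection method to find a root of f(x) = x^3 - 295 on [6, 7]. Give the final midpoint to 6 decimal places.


f(x) = x^3 - 295
f(6) = -79 < 0
f(7) = 48 > 0

Step 1: midpoint = (6.000000 + 7.000000)/2 = 6.500000
  f(6.500000) = -20.375000
  f(mid) < 0, so root is in [6.500000, 7.000000]

Step 2: midpoint = (6.500000 + 7.000000)/2 = 6.750000
  f(6.750000) = 12.546875
  f(mid) > 0, so root is in [6.500000, 6.750000]

Step 3: midpoint = (6.500000 + 6.750000)/2 = 6.625000
  f(6.625000) = -4.224609
  f(mid) < 0, so root is in [6.625000, 6.750000]

midpoint = 6.625000


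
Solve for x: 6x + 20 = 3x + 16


Starting with: 6x + 20 = 3x + 16
Move all x terms to left: (6 - 3)x = 16 - 20
Simplify: 3x = -4
Divide both sides by 3: x = -4/3

x = -4/3


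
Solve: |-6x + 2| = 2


An absolute value equation |expr| = 2 gives two cases:
Case 1: -6x + 2 = 2
  -6x = 0, so x = 0
Case 2: -6x + 2 = -2
  -6x = -4, so x = 2/3

x = 0, x = 2/3


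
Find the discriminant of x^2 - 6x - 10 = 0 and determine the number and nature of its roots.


For ax^2 + bx + c = 0, discriminant D = b^2 - 4ac
Here a = 1, b = -6, c = -10
D = (-6)^2 - 4(1)(-10) = 36 + 40 = 76

D = 76 > 0 but not a perfect square
The equation has 2 distinct real irrational roots.

Discriminant = 76, 2 distinct real irrational roots


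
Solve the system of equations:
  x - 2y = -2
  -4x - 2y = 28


Using Cramer's rule:
Determinant D = (1)(-2) - (-4)(-2) = -2 - 8 = -10
Dx = (-2)(-2) - (28)(-2) = 4 + 56 = 60
Dy = (1)(28) - (-4)(-2) = 28 - 8 = 20
x = Dx/D = 60/-10 = -6
y = Dy/D = 20/-10 = -2

x = -6, y = -2


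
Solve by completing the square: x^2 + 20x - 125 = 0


Start: x^2 + 20x - 125 = 0
Move constant: x^2 + 20x = 125
Half of 20 is 10, squared is 100
Add 100 to both sides: x^2 + 20x + 100 = 225
(x + 10)^2 = 225
x + 10 = ±15
x = -10 + 15 = 5 or x = -10 - 15 = -25

x = -25, x = 5


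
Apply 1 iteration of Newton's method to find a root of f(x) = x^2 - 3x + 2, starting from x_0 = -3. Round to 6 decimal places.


Newton's method: x_(n+1) = x_n - f(x_n)/f'(x_n)
f(x) = x^2 - 3x + 2
f'(x) = 2x - 3

Iteration 1:
  f(-3.000000) = 20.000000
  f'(-3.000000) = -9.000000
  x_1 = -3.000000 - (20.000000)/(-9.000000) = -0.777778

x_1 = -0.777778


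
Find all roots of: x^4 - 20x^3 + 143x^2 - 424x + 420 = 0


Let p(x) = x^4 - 20x^3 + 143x^2 - 424x + 420. By the rational root theorem (leading coefficient 1), any rational root is an integer divisor of 420: try ±1, ±2, ... in turn.
Test x = 1: value = 120 ≠ 0.
Test x = -1: value = 1008 ≠ 0.
Test x = 2: value = 0 ✓, so (x - 2) is a factor.
Synthetic division by (x - 2): bring down 1; 1(2) - 20 = -18; (-18)(2) + 143 = 107; 107(2) - 424 = -210; (-210)(2) + 420 = 0 → quotient x^3 - 18x^2 + 107x - 210, remainder 0.
Continue with the quotient x^3 - 18x^2 + 107x - 210 (candidates must divide 210; re-test x = 2 first in case it repeats).
Test x = 2: value = -60 ≠ 0.
Test x = -2: value = -504 ≠ 0.
Test x = 3: value = -24 ≠ 0.
Test x = -3: value = -720 ≠ 0.
Test x = 5: value = 0 ✓, so (x - 5) is a factor.
Synthetic division by (x - 5): bring down 1; 1(5) - 18 = -13; (-13)(5) + 107 = 42; 42(5) - 210 = 0 → quotient x^2 - 13x + 42, remainder 0.
Solve the quadratic x^2 - 13x + 42 = 0: discriminant = (-13)^2 - 4(1)(42) = 169 - 168 = 1.
sqrt(1) = 1, so x = (13 ± 1)/2: x = 7 or x = 6.
Collecting all roots found:

x = 2, x = 5, x = 6, x = 7


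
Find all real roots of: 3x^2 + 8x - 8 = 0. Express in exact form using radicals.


Using the quadratic formula: x = (-b ± sqrt(b^2 - 4ac)) / (2a)
Here a = 3, b = 8, c = -8
Discriminant = b^2 - 4ac = 8^2 - 4(3)(-8) = 64 + 96 = 160
Since discriminant = 160 > 0, there are two real roots.
x = (-8 ± 4*sqrt(10)) / 6
Simplifying: x = (-4 ± 2*sqrt(10)) / 3
Numerically: x ≈ 0.7749 or x ≈ -3.4415

x = (-4 + 2*sqrt(10)) / 3 or x = (-4 - 2*sqrt(10)) / 3


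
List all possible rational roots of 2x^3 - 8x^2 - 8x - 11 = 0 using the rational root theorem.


Rational root theorem: possible roots are ±p/q where:
  p divides the constant term (-11): p ∈ {1, 11}
  q divides the leading coefficient (2): q ∈ {1, 2}

All possible rational roots: -11, -11/2, -1, -1/2, 1/2, 1, 11/2, 11

-11, -11/2, -1, -1/2, 1/2, 1, 11/2, 11


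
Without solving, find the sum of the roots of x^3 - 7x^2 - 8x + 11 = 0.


By Vieta's formulas for x^3 + bx^2 + cx + d = 0:
  r1 + r2 + r3 = -b/a = 7
  r1*r2 + r1*r3 + r2*r3 = c/a = -8
  r1*r2*r3 = -d/a = -11


Sum = 7


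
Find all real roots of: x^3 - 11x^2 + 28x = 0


The constant term is 0, so x = 0 is a root. Factor out x:
  x(x^2 - 11x + 28) = 0
Solve the quadratic x^2 - 11x + 28 = 0: discriminant = (-11)^2 - 4(1)(28) = 121 - 112 = 9.
sqrt(9) = 3, so x = (11 ± 3)/2: x = 7 or x = 4.

x = 0, x = 4, x = 7


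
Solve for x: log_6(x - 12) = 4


Convert to exponential form: x - 12 = 6^4 = 1296
x = 1296 + 12 = 1308
Check: log_6(1308 - 12) = log_6(1296) = log_6(1296) = 4 ✓

x = 1308


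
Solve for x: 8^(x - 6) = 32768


Express both sides with the same base.
32768 = 8^5
Since the bases match, equate exponents: x - 6 = 5
So x = 5 - (-6) = 11

x = 11


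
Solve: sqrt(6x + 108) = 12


Square both sides: 6x + 108 = 12^2 = 144
6x = 144 - 108 = 36
x = 6
Check: sqrt(6*6 + 108) = sqrt(144) = 12 ✓

x = 6


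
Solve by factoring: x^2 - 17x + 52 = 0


We need two numbers that multiply to 52 and add to -17.
Those numbers are -13 and -4 (since (-13) * (-4) = 52 and (-13) + (-4) = -17).
So x^2 - 17x + 52 = (x - 13)(x - 4) = 0
Setting each factor to zero: x = 13 or x = 4

x = 4, x = 13


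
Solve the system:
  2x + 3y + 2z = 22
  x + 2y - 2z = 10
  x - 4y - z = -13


Using Cramer's rule. Expand each determinant along the first row.
D  = 2*[2*(-1) - (-2)*(-4)] - 3*[1*(-1) - (-2)*1] + 2*[1*(-4) - 2*1]
  = 2*(-10) - 3*(1) + 2*(-6) = -35
Dx = 22*[2*(-1) - (-2)*(-4)] - 3*[10*(-1) - (-2)*(-13)] + 2*[10*(-4) - 2*(-13)]
  = 22*(-10) - 3*(-36) + 2*(-14) = -140
Dy = 2*[10*(-1) - (-2)*(-13)] - 22*[1*(-1) - (-2)*1] + 2*[1*(-13) - 10*1]
  = 2*(-36) - 22*(1) + 2*(-23) = -140
Dz = 2*[2*(-13) - 10*(-4)] - 3*[1*(-13) - 10*1] + 22*[1*(-4) - 2*1]
  = 2*(14) - 3*(-23) + 22*(-6) = -35
x = Dx/D = -140/-35 = 4, y = Dy/D = -140/-35 = 4, z = Dz/D = -35/-35 = 1
Check eq1: (2)(4) + (3)(4) + (2)(1) = 22 = 22 ✓
Check eq2: (1)(4) + (2)(4) + (-2)(1) = 10 = 10 ✓
Check eq3: (1)(4) + (-4)(4) + (-1)(1) = -13 = -13 ✓

x = 4, y = 4, z = 1


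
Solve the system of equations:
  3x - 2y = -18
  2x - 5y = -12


Using Cramer's rule:
Determinant D = (3)(-5) - (2)(-2) = -15 + 4 = -11
Dx = (-18)(-5) - (-12)(-2) = 90 - 24 = 66
Dy = (3)(-12) - (2)(-18) = -36 + 36 = 0
x = Dx/D = 66/-11 = -6
y = Dy/D = 0/-11 = 0

x = -6, y = 0


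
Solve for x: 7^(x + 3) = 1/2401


Express both sides with the same base.
1/2401 = 7^(-4)
Since the bases match, equate exponents: x + 3 = -4
So x = -4 - (3) = -7

x = -7


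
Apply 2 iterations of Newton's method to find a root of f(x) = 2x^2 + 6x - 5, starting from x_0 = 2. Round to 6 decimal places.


Newton's method: x_(n+1) = x_n - f(x_n)/f'(x_n)
f(x) = 2x^2 + 6x - 5
f'(x) = 4x + 6

Iteration 1:
  f(2.000000) = 15.000000
  f'(2.000000) = 14.000000
  x_1 = 2.000000 - (15.000000)/(14.000000) = 0.928571

Iteration 2:
  f(0.928571) = 2.295918
  f'(0.928571) = 9.714286
  x_2 = 0.928571 - (2.295918)/(9.714286) = 0.692227

x_2 = 0.692227


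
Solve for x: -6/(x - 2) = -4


Multiply both sides by (x - 2): -6 = -4(x - 2)
Distribute: -6 = -4x + 8
-4x = -6 - 8 = -14
x = 7/2

x = 7/2


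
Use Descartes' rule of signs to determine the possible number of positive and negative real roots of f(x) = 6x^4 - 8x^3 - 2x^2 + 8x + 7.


Descartes' rule of signs:

For positive roots, count sign changes in f(x) = 6x^4 - 8x^3 - 2x^2 + 8x + 7:
Signs of coefficients: +, -, -, +, +
Number of sign changes: 2
Possible positive real roots: 2, 0

For negative roots, examine f(-x) = 6x^4 + 8x^3 - 2x^2 - 8x + 7:
Signs of coefficients: +, +, -, -, +
Number of sign changes: 2
Possible negative real roots: 2, 0

Positive roots: 2 or 0; Negative roots: 2 or 0


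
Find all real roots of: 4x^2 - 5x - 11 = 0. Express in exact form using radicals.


Using the quadratic formula: x = (-b ± sqrt(b^2 - 4ac)) / (2a)
Here a = 4, b = -5, c = -11
Discriminant = b^2 - 4ac = (-5)^2 - 4(4)(-11) = 25 + 176 = 201
Since discriminant = 201 > 0, there are two real roots.
x = (5 ± sqrt(201)) / 8
Numerically: x ≈ 2.3972 or x ≈ -1.1472

x = (5 + sqrt(201)) / 8 or x = (5 - sqrt(201)) / 8


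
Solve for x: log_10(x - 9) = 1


Convert to exponential form: x - 9 = 10^1 = 10
x = 10 + 9 = 19
Check: log_10(19 - 9) = log_10(10) = log_10(10) = 1 ✓

x = 19


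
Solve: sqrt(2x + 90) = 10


Square both sides: 2x + 90 = 10^2 = 100
2x = 100 - 90 = 10
x = 5
Check: sqrt(2*5 + 90) = sqrt(100) = 10 ✓

x = 5


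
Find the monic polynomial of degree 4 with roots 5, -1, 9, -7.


A monic polynomial with roots 5, -1, 9, -7 is:
p(x) = (x - 5)(x + 1)(x - 9)(x + 7)
After multiplying by (x - 5): x - 5
After multiplying by (x + 1): x^2 - 4x - 5
After multiplying by (x - 9): x^3 - 13x^2 + 31x + 45
After multiplying by (x + 7): x^4 - 6x^3 - 60x^2 + 262x + 315

x^4 - 6x^3 - 60x^2 + 262x + 315


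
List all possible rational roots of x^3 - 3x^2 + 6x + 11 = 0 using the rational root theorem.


Rational root theorem: possible roots are ±p/q where:
  p divides the constant term (11): p ∈ {1, 11}
  q divides the leading coefficient (1): q ∈ {1}

All possible rational roots: -11, -1, 1, 11

-11, -1, 1, 11


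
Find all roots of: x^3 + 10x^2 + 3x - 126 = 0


Let p(x) = x^3 + 10x^2 + 3x - 126. By the rational root theorem (leading coefficient 1), any rational root is an integer divisor of 126: try ±1, ±2, ... in turn.
Test x = 1: value = -112 ≠ 0.
Test x = -1: value = -120 ≠ 0.
Test x = 2: value = -72 ≠ 0.
Test x = -2: value = -100 ≠ 0.
Test x = 3: value = 0 ✓, so (x - 3) is a factor.
Synthetic division by (x - 3): bring down 1; 1(3) + 10 = 13; 13(3) + 3 = 42; 42(3) - 126 = 0 → quotient x^2 + 13x + 42, remainder 0.
Solve the quadratic x^2 + 13x + 42 = 0: discriminant = 13^2 - 4(1)(42) = 169 - 168 = 1.
sqrt(1) = 1, so x = (-13 ± 1)/2: x = -6 or x = -7.
Collecting all roots found:

x = -7, x = -6, x = 3


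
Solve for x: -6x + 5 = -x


Starting with: -6x + 5 = -x
Move all x terms to left: (-6 + 1)x = 0 - 5
Simplify: -5x = -5
Divide both sides by -5: x = 1

x = 1


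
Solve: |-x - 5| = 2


An absolute value equation |expr| = 2 gives two cases:
Case 1: -x - 5 = 2
  -x = 7, so x = -7
Case 2: -x - 5 = -2
  -x = 3, so x = -3

x = -7, x = -3


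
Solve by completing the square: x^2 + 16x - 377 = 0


Start: x^2 + 16x - 377 = 0
Move constant: x^2 + 16x = 377
Half of 16 is 8, squared is 64
Add 64 to both sides: x^2 + 16x + 64 = 441
(x + 8)^2 = 441
x + 8 = ±21
x = -8 + 21 = 13 or x = -8 - 21 = -29

x = -29, x = 13


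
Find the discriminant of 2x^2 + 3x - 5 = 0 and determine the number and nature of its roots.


For ax^2 + bx + c = 0, discriminant D = b^2 - 4ac
Here a = 2, b = 3, c = -5
D = (3)^2 - 4(2)(-5) = 9 + 40 = 49

D = 49 > 0 and is a perfect square (sqrt = 7)
The equation has 2 distinct real rational roots.

Discriminant = 49, 2 distinct real rational roots


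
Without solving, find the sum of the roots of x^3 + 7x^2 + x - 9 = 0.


By Vieta's formulas for x^3 + bx^2 + cx + d = 0:
  r1 + r2 + r3 = -b/a = -7
  r1*r2 + r1*r3 + r2*r3 = c/a = 1
  r1*r2*r3 = -d/a = 9


Sum = -7


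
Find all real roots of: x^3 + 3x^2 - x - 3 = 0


Let p(x) = x^3 + 3x^2 - x - 3. By the rational root theorem (leading coefficient 1), any rational root is an integer divisor of 3: try ±1, ±2, ... in turn.
Test x = 1: value = 0 ✓, so (x - 1) is a factor.
Synthetic division by (x - 1): bring down 1; 1(1) + 3 = 4; 4(1) - 1 = 3; 3(1) - 3 = 0 → quotient x^2 + 4x + 3, remainder 0.
Solve the quadratic x^2 + 4x + 3 = 0: discriminant = 4^2 - 4(1)(3) = 16 - 12 = 4.
sqrt(4) = 2, so x = (-4 ± 2)/2: x = -1 or x = -3.

x = -3, x = -1, x = 1


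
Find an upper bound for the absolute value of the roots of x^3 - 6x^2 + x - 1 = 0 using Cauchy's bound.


Cauchy's bound: all roots r satisfy |r| <= 1 + max(|a_i/a_n|) for i = 0,...,n-1
where a_n is the leading coefficient.

Coefficients: [1, -6, 1, -1]
Leading coefficient a_n = 1
Ratios |a_i/a_n|: 6, 1, 1
Maximum ratio: 6
Cauchy's bound: |r| <= 1 + 6 = 7

Upper bound = 7


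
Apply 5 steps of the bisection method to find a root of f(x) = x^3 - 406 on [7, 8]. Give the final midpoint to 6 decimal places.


f(x) = x^3 - 406
f(7) = -63 < 0
f(8) = 106 > 0

Step 1: midpoint = (7.000000 + 8.000000)/2 = 7.500000
  f(7.500000) = 15.875000
  f(mid) > 0, so root is in [7.000000, 7.500000]

Step 2: midpoint = (7.000000 + 7.500000)/2 = 7.250000
  f(7.250000) = -24.921875
  f(mid) < 0, so root is in [7.250000, 7.500000]

Step 3: midpoint = (7.250000 + 7.500000)/2 = 7.375000
  f(7.375000) = -4.869141
  f(mid) < 0, so root is in [7.375000, 7.500000]

Step 4: midpoint = (7.375000 + 7.500000)/2 = 7.437500
  f(7.437500) = 5.415771
  f(mid) > 0, so root is in [7.375000, 7.437500]

Step 5: midpoint = (7.375000 + 7.437500)/2 = 7.406250
  f(7.406250) = 0.251617
  f(mid) > 0, so root is in [7.375000, 7.406250]

midpoint = 7.406250


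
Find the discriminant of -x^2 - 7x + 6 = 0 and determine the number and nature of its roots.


For ax^2 + bx + c = 0, discriminant D = b^2 - 4ac
Here a = -1, b = -7, c = 6
D = (-7)^2 - 4(-1)(6) = 49 + 24 = 73

D = 73 > 0 but not a perfect square
The equation has 2 distinct real irrational roots.

Discriminant = 73, 2 distinct real irrational roots


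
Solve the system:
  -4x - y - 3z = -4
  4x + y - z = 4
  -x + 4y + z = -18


Using Cramer's rule. Expand each determinant along the first row.
D  = (-4)*[1*1 - (-1)*4] - (-1)*[4*1 - (-1)*(-1)] + (-3)*[4*4 - 1*(-1)]
  = (-4)*(5) - (-1)*(3) + (-3)*(17) = -68
Dx = (-4)*[1*1 - (-1)*4] - (-1)*[4*1 - (-1)*(-18)] + (-3)*[4*4 - 1*(-18)]
  = (-4)*(5) - (-1)*(-14) + (-3)*(34) = -136
Dy = (-4)*[4*1 - (-1)*(-18)] - (-4)*[4*1 - (-1)*(-1)] + (-3)*[4*(-18) - 4*(-1)]
  = (-4)*(-14) - (-4)*(3) + (-3)*(-68) = 272
Dz = (-4)*[1*(-18) - 4*4] - (-1)*[4*(-18) - 4*(-1)] + (-4)*[4*4 - 1*(-1)]
  = (-4)*(-34) - (-1)*(-68) + (-4)*(17) = 0
x = Dx/D = -136/-68 = 2, y = Dy/D = 272/-68 = -4, z = Dz/D = 0/-68 = 0
Check eq1: (-4)(2) + (-1)(-4) + (-3)(0) = -4 = -4 ✓
Check eq2: (4)(2) + (1)(-4) + (-1)(0) = 4 = 4 ✓
Check eq3: (-1)(2) + (4)(-4) + (1)(0) = -18 = -18 ✓

x = 2, y = -4, z = 0


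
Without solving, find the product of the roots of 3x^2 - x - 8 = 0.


By Vieta's formulas for ax^2 + bx + c = 0:
  Sum of roots = -b/a
  Product of roots = c/a

Here a = 3, b = -1, c = -8
Sum = -(-1)/3 = 1/3
Product = -8/3 = -8/3

Product = -8/3


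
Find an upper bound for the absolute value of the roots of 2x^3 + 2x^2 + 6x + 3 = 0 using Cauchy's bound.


Cauchy's bound: all roots r satisfy |r| <= 1 + max(|a_i/a_n|) for i = 0,...,n-1
where a_n is the leading coefficient.

Coefficients: [2, 2, 6, 3]
Leading coefficient a_n = 2
Ratios |a_i/a_n|: 1, 3, 3/2
Maximum ratio: 3
Cauchy's bound: |r| <= 1 + 3 = 4

Upper bound = 4


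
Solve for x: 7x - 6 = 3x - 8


Starting with: 7x - 6 = 3x - 8
Move all x terms to left: (7 - 3)x = -8 + 6
Simplify: 4x = -2
Divide both sides by 4: x = -1/2

x = -1/2


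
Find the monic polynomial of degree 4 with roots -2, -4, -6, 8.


A monic polynomial with roots -2, -4, -6, 8 is:
p(x) = (x + 2)(x + 4)(x + 6)(x - 8)
After multiplying by (x + 2): x + 2
After multiplying by (x + 4): x^2 + 6x + 8
After multiplying by (x + 6): x^3 + 12x^2 + 44x + 48
After multiplying by (x - 8): x^4 + 4x^3 - 52x^2 - 304x - 384

x^4 + 4x^3 - 52x^2 - 304x - 384


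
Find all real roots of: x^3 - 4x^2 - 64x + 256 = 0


Let p(x) = x^3 - 4x^2 - 64x + 256. By the rational root theorem (leading coefficient 1), any rational root is an integer divisor of 256: try ±1, ±2, ... in turn.
Test x = 1: value = 189 ≠ 0.
Test x = -1: value = 315 ≠ 0.
Test x = 2: value = 120 ≠ 0.
Test x = -2: value = 360 ≠ 0.
Test x = 4: value = 0 ✓, so (x - 4) is a factor.
Synthetic division by (x - 4): bring down 1; 1(4) - 4 = 0; 0(4) - 64 = -64; (-64)(4) + 256 = 0 → quotient x^2 - 64, remainder 0.
Solve the quadratic x^2 - 64 = 0: discriminant = 0^2 - 4(1)(-64) = 0 + 256 = 256.
sqrt(256) = 16, so x = (0 ± 16)/2: x = 8 or x = -8.

x = -8, x = 4, x = 8


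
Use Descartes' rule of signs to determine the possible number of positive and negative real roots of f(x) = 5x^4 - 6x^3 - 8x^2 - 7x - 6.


Descartes' rule of signs:

For positive roots, count sign changes in f(x) = 5x^4 - 6x^3 - 8x^2 - 7x - 6:
Signs of coefficients: +, -, -, -, -
Number of sign changes: 1
Possible positive real roots: 1

For negative roots, examine f(-x) = 5x^4 + 6x^3 - 8x^2 + 7x - 6:
Signs of coefficients: +, +, -, +, -
Number of sign changes: 3
Possible negative real roots: 3, 1

Positive roots: 1; Negative roots: 3 or 1


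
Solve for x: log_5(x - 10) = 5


Convert to exponential form: x - 10 = 5^5 = 3125
x = 3125 + 10 = 3135
Check: log_5(3135 - 10) = log_5(3125) = log_5(3125) = 5 ✓

x = 3135


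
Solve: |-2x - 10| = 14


An absolute value equation |expr| = 14 gives two cases:
Case 1: -2x - 10 = 14
  -2x = 24, so x = -12
Case 2: -2x - 10 = -14
  -2x = -4, so x = 2

x = -12, x = 2


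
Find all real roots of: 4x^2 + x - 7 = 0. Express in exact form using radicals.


Using the quadratic formula: x = (-b ± sqrt(b^2 - 4ac)) / (2a)
Here a = 4, b = 1, c = -7
Discriminant = b^2 - 4ac = 1^2 - 4(4)(-7) = 1 + 112 = 113
Since discriminant = 113 > 0, there are two real roots.
x = (-1 ± sqrt(113)) / 8
Numerically: x ≈ 1.2038 or x ≈ -1.4538

x = (-1 + sqrt(113)) / 8 or x = (-1 - sqrt(113)) / 8


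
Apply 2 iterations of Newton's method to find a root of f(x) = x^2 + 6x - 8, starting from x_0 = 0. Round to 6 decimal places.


Newton's method: x_(n+1) = x_n - f(x_n)/f'(x_n)
f(x) = x^2 + 6x - 8
f'(x) = 2x + 6

Iteration 1:
  f(0.000000) = -8.000000
  f'(0.000000) = 6.000000
  x_1 = 0.000000 - (-8.000000)/(6.000000) = 1.333333

Iteration 2:
  f(1.333333) = 1.777778
  f'(1.333333) = 8.666667
  x_2 = 1.333333 - (1.777778)/(8.666667) = 1.128205

x_2 = 1.128205


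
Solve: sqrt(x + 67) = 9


Square both sides: x + 67 = 9^2 = 81
x = 81 - 67 = 14
x = 14
Check: sqrt(1*14 + 67) = sqrt(81) = 9 ✓

x = 14


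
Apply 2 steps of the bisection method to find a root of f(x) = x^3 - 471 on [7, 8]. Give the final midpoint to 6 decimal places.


f(x) = x^3 - 471
f(7) = -128 < 0
f(8) = 41 > 0

Step 1: midpoint = (7.000000 + 8.000000)/2 = 7.500000
  f(7.500000) = -49.125000
  f(mid) < 0, so root is in [7.500000, 8.000000]

Step 2: midpoint = (7.500000 + 8.000000)/2 = 7.750000
  f(7.750000) = -5.515625
  f(mid) < 0, so root is in [7.750000, 8.000000]

midpoint = 7.750000


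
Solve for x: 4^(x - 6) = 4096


Express both sides with the same base.
4096 = 4^6
Since the bases match, equate exponents: x - 6 = 6
So x = 6 - (-6) = 12

x = 12


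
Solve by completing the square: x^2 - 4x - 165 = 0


Start: x^2 - 4x - 165 = 0
Move constant: x^2 - 4x = 165
Half of -4 is -2, squared is 4
Add 4 to both sides: x^2 - 4x + 4 = 169
(x - 2)^2 = 169
x - 2 = ±13
x = 2 + 13 = 15 or x = 2 - 13 = -11

x = -11, x = 15


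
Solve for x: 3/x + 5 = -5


Subtract 5 from both sides: 3/x = -10
Multiply both sides by x: 3 = -10 * x
Divide by -10: x = -3/10

x = -3/10


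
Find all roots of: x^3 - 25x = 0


The constant term is 0, so x = 0 is a root. Factor out x:
  x^2 - 25 = 0
Solve the quadratic x^2 - 25 = 0: discriminant = 0^2 - 4(1)(-25) = 0 + 100 = 100.
sqrt(100) = 10, so x = (0 ± 10)/2: x = 5 or x = -5.
Collecting all roots found:

x = -5, x = 0, x = 5


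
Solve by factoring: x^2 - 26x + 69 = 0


We need two numbers that multiply to 69 and add to -26.
Those numbers are -3 and -23 (since (-3) * (-23) = 69 and (-3) + (-23) = -26).
So x^2 - 26x + 69 = (x - 3)(x - 23) = 0
Setting each factor to zero: x = 3 or x = 23

x = 3, x = 23


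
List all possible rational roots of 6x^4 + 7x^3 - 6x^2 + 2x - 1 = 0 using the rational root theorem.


Rational root theorem: possible roots are ±p/q where:
  p divides the constant term (-1): p ∈ {1}
  q divides the leading coefficient (6): q ∈ {1, 2, 3, 6}

All possible rational roots: -1, -1/2, -1/3, -1/6, 1/6, 1/3, 1/2, 1

-1, -1/2, -1/3, -1/6, 1/6, 1/3, 1/2, 1


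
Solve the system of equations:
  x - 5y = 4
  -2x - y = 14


Using Cramer's rule:
Determinant D = (1)(-1) - (-2)(-5) = -1 - 10 = -11
Dx = (4)(-1) - (14)(-5) = -4 + 70 = 66
Dy = (1)(14) - (-2)(4) = 14 + 8 = 22
x = Dx/D = 66/-11 = -6
y = Dy/D = 22/-11 = -2

x = -6, y = -2


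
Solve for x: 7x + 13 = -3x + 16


Starting with: 7x + 13 = -3x + 16
Move all x terms to left: (7 + 3)x = 16 - 13
Simplify: 10x = 3
Divide both sides by 10: x = 3/10

x = 3/10


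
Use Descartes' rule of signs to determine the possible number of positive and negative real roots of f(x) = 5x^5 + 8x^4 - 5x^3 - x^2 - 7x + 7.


Descartes' rule of signs:

For positive roots, count sign changes in f(x) = 5x^5 + 8x^4 - 5x^3 - x^2 - 7x + 7:
Signs of coefficients: +, +, -, -, -, +
Number of sign changes: 2
Possible positive real roots: 2, 0

For negative roots, examine f(-x) = -5x^5 + 8x^4 + 5x^3 - x^2 + 7x + 7:
Signs of coefficients: -, +, +, -, +, +
Number of sign changes: 3
Possible negative real roots: 3, 1

Positive roots: 2 or 0; Negative roots: 3 or 1


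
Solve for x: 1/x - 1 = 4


Subtract -1 from both sides: 1/x = 5
Multiply both sides by x: 1 = 5 * x
Divide by 5: x = 1/5

x = 1/5


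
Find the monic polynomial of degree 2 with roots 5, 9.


A monic polynomial with roots 5, 9 is:
p(x) = (x - 5)(x - 9)
After multiplying by (x - 5): x - 5
After multiplying by (x - 9): x^2 - 14x + 45

x^2 - 14x + 45


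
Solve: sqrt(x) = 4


Square both sides: x = 4^2 = 16
x = 16 - 0 = 16
x = 16
Check: sqrt(1*16 + 0) = sqrt(16) = 4 ✓

x = 16


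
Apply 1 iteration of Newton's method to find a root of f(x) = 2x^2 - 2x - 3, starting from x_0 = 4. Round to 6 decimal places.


Newton's method: x_(n+1) = x_n - f(x_n)/f'(x_n)
f(x) = 2x^2 - 2x - 3
f'(x) = 4x - 2

Iteration 1:
  f(4.000000) = 21.000000
  f'(4.000000) = 14.000000
  x_1 = 4.000000 - (21.000000)/(14.000000) = 2.500000

x_1 = 2.500000


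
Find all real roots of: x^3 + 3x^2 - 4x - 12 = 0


Let p(x) = x^3 + 3x^2 - 4x - 12. By the rational root theorem (leading coefficient 1), any rational root is an integer divisor of 12: try ±1, ±2, ... in turn.
Test x = 1: value = -12 ≠ 0.
Test x = -1: value = -6 ≠ 0.
Test x = 2: value = 0 ✓, so (x - 2) is a factor.
Synthetic division by (x - 2): bring down 1; 1(2) + 3 = 5; 5(2) - 4 = 6; 6(2) - 12 = 0 → quotient x^2 + 5x + 6, remainder 0.
Solve the quadratic x^2 + 5x + 6 = 0: discriminant = 5^2 - 4(1)(6) = 25 - 24 = 1.
sqrt(1) = 1, so x = (-5 ± 1)/2: x = -2 or x = -3.

x = -3, x = -2, x = 2


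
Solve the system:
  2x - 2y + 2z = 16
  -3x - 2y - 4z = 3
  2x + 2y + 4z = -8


Using Cramer's rule. Expand each determinant along the first row.
D  = 2*[(-2)*4 - (-4)*2] - (-2)*[(-3)*4 - (-4)*2] + 2*[(-3)*2 - (-2)*2]
  = 2*(0) - (-2)*(-4) + 2*(-2) = -12
Dx = 16*[(-2)*4 - (-4)*2] - (-2)*[3*4 - (-4)*(-8)] + 2*[3*2 - (-2)*(-8)]
  = 16*(0) - (-2)*(-20) + 2*(-10) = -60
Dy = 2*[3*4 - (-4)*(-8)] - 16*[(-3)*4 - (-4)*2] + 2*[(-3)*(-8) - 3*2]
  = 2*(-20) - 16*(-4) + 2*(18) = 60
Dz = 2*[(-2)*(-8) - 3*2] - (-2)*[(-3)*(-8) - 3*2] + 16*[(-3)*2 - (-2)*2]
  = 2*(10) - (-2)*(18) + 16*(-2) = 24
x = Dx/D = -60/-12 = 5, y = Dy/D = 60/-12 = -5, z = Dz/D = 24/-12 = -2
Check eq1: (2)(5) + (-2)(-5) + (2)(-2) = 16 = 16 ✓
Check eq2: (-3)(5) + (-2)(-5) + (-4)(-2) = 3 = 3 ✓
Check eq3: (2)(5) + (2)(-5) + (4)(-2) = -8 = -8 ✓

x = 5, y = -5, z = -2


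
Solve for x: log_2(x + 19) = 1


Convert to exponential form: x + 19 = 2^1 = 2
x = 2 - 19 = -17
Check: log_2(-17 + 19) = log_2(2) = log_2(2) = 1 ✓

x = -17


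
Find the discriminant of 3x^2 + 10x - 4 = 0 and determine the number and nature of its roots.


For ax^2 + bx + c = 0, discriminant D = b^2 - 4ac
Here a = 3, b = 10, c = -4
D = (10)^2 - 4(3)(-4) = 100 + 48 = 148

D = 148 > 0 but not a perfect square
The equation has 2 distinct real irrational roots.

Discriminant = 148, 2 distinct real irrational roots


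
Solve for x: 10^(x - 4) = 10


Express both sides with the same base.
10 = 10^1
Since the bases match, equate exponents: x - 4 = 1
So x = 1 - (-4) = 5

x = 5


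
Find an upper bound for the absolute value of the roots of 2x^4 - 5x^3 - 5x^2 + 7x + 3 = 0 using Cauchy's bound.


Cauchy's bound: all roots r satisfy |r| <= 1 + max(|a_i/a_n|) for i = 0,...,n-1
where a_n is the leading coefficient.

Coefficients: [2, -5, -5, 7, 3]
Leading coefficient a_n = 2
Ratios |a_i/a_n|: 5/2, 5/2, 7/2, 3/2
Maximum ratio: 7/2
Cauchy's bound: |r| <= 1 + 7/2 = 9/2

Upper bound = 9/2


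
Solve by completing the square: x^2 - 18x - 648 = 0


Start: x^2 - 18x - 648 = 0
Move constant: x^2 - 18x = 648
Half of -18 is -9, squared is 81
Add 81 to both sides: x^2 - 18x + 81 = 729
(x - 9)^2 = 729
x - 9 = ±27
x = 9 + 27 = 36 or x = 9 - 27 = -18

x = -18, x = 36


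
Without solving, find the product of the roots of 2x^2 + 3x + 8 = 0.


By Vieta's formulas for ax^2 + bx + c = 0:
  Sum of roots = -b/a
  Product of roots = c/a

Here a = 2, b = 3, c = 8
Sum = -(3)/2 = -3/2
Product = 8/2 = 4

Product = 4


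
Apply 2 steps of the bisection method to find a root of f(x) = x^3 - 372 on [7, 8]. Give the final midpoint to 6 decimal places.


f(x) = x^3 - 372
f(7) = -29 < 0
f(8) = 140 > 0

Step 1: midpoint = (7.000000 + 8.000000)/2 = 7.500000
  f(7.500000) = 49.875000
  f(mid) > 0, so root is in [7.000000, 7.500000]

Step 2: midpoint = (7.000000 + 7.500000)/2 = 7.250000
  f(7.250000) = 9.078125
  f(mid) > 0, so root is in [7.000000, 7.250000]

midpoint = 7.250000


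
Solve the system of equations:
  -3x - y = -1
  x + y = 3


Using Cramer's rule:
Determinant D = (-3)(1) - (1)(-1) = -3 + 1 = -2
Dx = (-1)(1) - (3)(-1) = -1 + 3 = 2
Dy = (-3)(3) - (1)(-1) = -9 + 1 = -8
x = Dx/D = 2/-2 = -1
y = Dy/D = -8/-2 = 4

x = -1, y = 4


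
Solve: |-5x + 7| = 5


An absolute value equation |expr| = 5 gives two cases:
Case 1: -5x + 7 = 5
  -5x = -2, so x = 2/5
Case 2: -5x + 7 = -5
  -5x = -12, so x = 12/5

x = 2/5, x = 12/5


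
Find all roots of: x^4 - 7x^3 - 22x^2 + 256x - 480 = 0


Let p(x) = x^4 - 7x^3 - 22x^2 + 256x - 480. By the rational root theorem (leading coefficient 1), any rational root is an integer divisor of 480: try ±1, ±2, ... in turn.
Test x = 1: value = -252 ≠ 0.
Test x = -1: value = -750 ≠ 0.
Test x = 2: value = -96 ≠ 0.
Test x = -2: value = -1008 ≠ 0.
Test x = 3: value = -18 ≠ 0.
Test x = -3: value = -1176 ≠ 0.
Test x = 4: value = 0 ✓, so (x - 4) is a factor.
Synthetic division by (x - 4): bring down 1; 1(4) - 7 = -3; (-3)(4) - 22 = -34; (-34)(4) + 256 = 120; 120(4) - 480 = 0 → quotient x^3 - 3x^2 - 34x + 120, remainder 0.
Continue with the quotient x^3 - 3x^2 - 34x + 120 (candidates must divide 120; re-test x = 4 first in case it repeats).
Test x = 4: value = 0 ✓, so (x - 4) is a factor.
Synthetic division by (x - 4): bring down 1; 1(4) - 3 = 1; 1(4) - 34 = -30; (-30)(4) + 120 = 0 → quotient x^2 + x - 30, remainder 0.
Solve the quadratic x^2 + x - 30 = 0: discriminant = 1^2 - 4(1)(-30) = 1 + 120 = 121.
sqrt(121) = 11, so x = (-1 ± 11)/2: x = 5 or x = -6.
Collecting all roots found:

x = -6, x = 4 (multiplicity 2), x = 5
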